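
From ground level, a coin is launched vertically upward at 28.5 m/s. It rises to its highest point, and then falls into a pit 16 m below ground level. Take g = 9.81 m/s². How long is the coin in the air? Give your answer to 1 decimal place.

Phase 1 (rising): v₀ = 28.5 m/s, a = -9.81 m/s².
v = v₀ + at → t = (0 − 28.5) / -9.81 = 2.91 s
v² = v₀² + 2aΔx → Δx = (0² − 28.5²)/(2·-9.81) = 41.4 m

Phase 2 (falling): v₀ = 0 m/s, a = -9.81 m/s².
Falls 57.4 m from rest: t = √(2·57.4/9.81) = 3.42 s; v = g·t = 33.6 m/s.
Total time = 2.91 + 3.42 = 6.33 s

6.3 s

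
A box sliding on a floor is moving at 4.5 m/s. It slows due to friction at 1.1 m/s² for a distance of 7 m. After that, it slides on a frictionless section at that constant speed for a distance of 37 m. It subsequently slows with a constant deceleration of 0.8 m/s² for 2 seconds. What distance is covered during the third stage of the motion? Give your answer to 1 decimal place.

2.8 m

Phase 1 (decelerating): v₀ = 4.50 m/s, a = -1.1 m/s².
v² = v₀² + 2aΔx = 4.50² + 2·-1.1·7 = 4.85 → v = 2.20 m/s
t = (v − v₀)/a = (2.20 − 4.50)/-1.1 = 2.09 s

Phase 2 (constant speed): v₀ = 2.20 m/s, a = 0 m/s².
Constant speed: t = d/v = 37/2.20 = 16.8 s

Phase 3 (decelerating): v₀ = 2.20 m/s, a = -0.8 m/s².
v = v₀ + at = 2.20 + (-0.8)(2) = 0.602 m/s
Δx = v₀t + ½at² = 2.20·2 + 0.5·-0.8·2² = 2.80 m
Distance in phase 3 = 2.80 m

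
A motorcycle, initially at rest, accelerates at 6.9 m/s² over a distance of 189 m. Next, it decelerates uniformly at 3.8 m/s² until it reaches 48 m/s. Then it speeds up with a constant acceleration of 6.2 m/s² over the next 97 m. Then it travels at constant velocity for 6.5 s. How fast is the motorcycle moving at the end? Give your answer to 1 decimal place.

59.2 m/s

Phase 1 (accelerating): v₀ = 0 m/s, a = 6.9 m/s².
v² = v₀² + 2aΔx = 0² + 2·6.9·189 = 2610 → v = 51.1 m/s
t = (v − v₀)/a = (51.1 − 0)/6.9 = 7.40 s

Phase 2 (decelerating): v₀ = 51.1 m/s, a = -3.8 m/s².
v = v₀ + at → t = (48 − 51.1) / -3.8 = 0.808 s
v² = v₀² + 2aΔx → Δx = (48² − 51.1²)/(2·-3.8) = 40.0 m

Phase 3 (accelerating): v₀ = 48.0 m/s, a = 6.2 m/s².
v² = v₀² + 2aΔx = 48.0² + 2·6.2·97 = 3510 → v = 59.2 m/s
t = (v − v₀)/a = (59.2 − 48.0)/6.2 = 1.81 s

Phase 4 (constant speed): v₀ = 59.2 m/s, a = 0 m/s².
v = v₀ + at = 59.2 + (0)(6.5) = 59.2 m/s
Δx = v₀t + ½at² = 59.2·6.5 + 0.5·0·6.5² = 385 m
Final speed = 59.2 m/s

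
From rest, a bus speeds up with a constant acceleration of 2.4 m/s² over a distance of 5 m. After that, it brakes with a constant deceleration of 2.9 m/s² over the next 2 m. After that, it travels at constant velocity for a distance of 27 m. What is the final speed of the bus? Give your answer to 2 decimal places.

3.52 m/s

Phase 1 (accelerating): v₀ = 0 m/s, a = 2.4 m/s².
v² = v₀² + 2aΔx = 0² + 2·2.4·5 = 24.0 → v = 4.90 m/s
t = (v − v₀)/a = (4.90 − 0)/2.4 = 2.04 s

Phase 2 (decelerating): v₀ = 4.90 m/s, a = -2.9 m/s².
v² = v₀² + 2aΔx = 4.90² + 2·-2.9·2 = 12.4 → v = 3.52 m/s
t = (v − v₀)/a = (3.52 − 4.90)/-2.9 = 0.475 s

Phase 3 (constant speed): v₀ = 3.52 m/s, a = 0 m/s².
Constant speed: t = d/v = 27/3.52 = 7.67 s
Final speed = 3.52 m/s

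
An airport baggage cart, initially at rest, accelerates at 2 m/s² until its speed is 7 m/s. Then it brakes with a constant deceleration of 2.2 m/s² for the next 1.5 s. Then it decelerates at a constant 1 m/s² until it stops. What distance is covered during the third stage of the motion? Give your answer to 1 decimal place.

Phase 1 (accelerating): v₀ = 0 m/s, a = 2 m/s².
v = v₀ + at → t = (7 − 0) / 2 = 3.50 s
v² = v₀² + 2aΔx → Δx = (7² − 0²)/(2·2) = 12.2 m

Phase 2 (decelerating): v₀ = 7.00 m/s, a = -2.2 m/s².
v = v₀ + at = 7.00 + (-2.2)(1.5) = 3.70 m/s
Δx = v₀t + ½at² = 7.00·1.5 + 0.5·-2.2·1.5² = 8.03 m

Phase 3 (decelerating): v₀ = 3.70 m/s, a = -1 m/s².
v = v₀ + at → t = (0 − 3.70) / -1 = 3.70 s
v² = v₀² + 2aΔx → Δx = (0² − 3.70²)/(2·-1) = 6.84 m
Distance in phase 3 = 6.84 m

6.8 m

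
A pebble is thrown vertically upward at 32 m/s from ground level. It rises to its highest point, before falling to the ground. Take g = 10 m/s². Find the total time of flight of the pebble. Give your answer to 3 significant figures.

6.40 s

Phase 1 (rising): v₀ = 32.0 m/s, a = -10 m/s².
v = v₀ + at → t = (0 − 32.0) / -10 = 3.20 s
v² = v₀² + 2aΔx → Δx = (0² − 32.0²)/(2·-10) = 51.2 m

Phase 2 (falling): v₀ = 0 m/s, a = -10 m/s².
Falls 51.2 m from rest: t = √(2·51.2/10) = 3.20 s; v = g·t = 32.0 m/s.
Total time = 3.20 + 3.20 = 6.40 s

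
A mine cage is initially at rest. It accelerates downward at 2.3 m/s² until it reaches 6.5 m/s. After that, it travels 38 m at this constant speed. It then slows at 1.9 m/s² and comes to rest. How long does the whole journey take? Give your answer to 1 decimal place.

12.1 s

Phase 1 (accelerating): v₀ = 0 m/s, a = 2.3 m/s².
v = v₀ + at → t = (6.5 − 0) / 2.3 = 2.83 s
v² = v₀² + 2aΔx → Δx = (6.5² − 0²)/(2·2.3) = 9.18 m

Phase 2 (constant speed): v₀ = 6.50 m/s, a = 0 m/s².
Constant speed: t = d/v = 38/6.50 = 5.85 s

Phase 3 (decelerating): v₀ = 6.50 m/s, a = -1.9 m/s².
v = v₀ + at → t = (0 − 6.50) / -1.9 = 3.42 s
v² = v₀² + 2aΔx → Δx = (0² − 6.50²)/(2·-1.9) = 11.1 m
Total time = 2.83 + 5.85 + 3.42 = 12.1 s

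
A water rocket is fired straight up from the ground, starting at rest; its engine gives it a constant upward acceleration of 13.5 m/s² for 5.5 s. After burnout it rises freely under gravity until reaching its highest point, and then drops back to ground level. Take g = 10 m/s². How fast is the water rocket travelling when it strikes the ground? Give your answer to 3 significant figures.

98.0 m/s

Phase 1 (powered ascent): v₀ = 0 m/s, a = 13.5 m/s².
v = v₀ + at = 0 + (13.5)(5.5) = 74.2 m/s
Δx = v₀t + ½at² = 0·5.5 + 0.5·13.5·5.5² = 204 m

Phase 2 (coasting upward): v₀ = 74.2 m/s, a = -10 m/s².
v = v₀ + at → t = (0 − 74.2) / -10 = 7.42 s
v² = v₀² + 2aΔx → Δx = (0² − 74.2²)/(2·-10) = 276 m

Phase 3 (free fall): v₀ = 0 m/s, a = -10 m/s².
Falls 480 m from rest: t = √(2·480/10) = 9.80 s; v = g·t = 98.0 m/s.
Impact speed = 98.0 m/s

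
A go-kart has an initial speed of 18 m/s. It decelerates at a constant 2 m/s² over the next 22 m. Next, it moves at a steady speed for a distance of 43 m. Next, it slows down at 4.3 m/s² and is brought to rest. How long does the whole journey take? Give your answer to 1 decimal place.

Phase 1 (decelerating): v₀ = 18.0 m/s, a = -2 m/s².
v² = v₀² + 2aΔx = 18.0² + 2·-2·22 = 236 → v = 15.4 m/s
t = (v − v₀)/a = (15.4 − 18.0)/-2 = 1.32 s

Phase 2 (constant speed): v₀ = 15.4 m/s, a = 0 m/s².
Constant speed: t = d/v = 43/15.4 = 2.80 s

Phase 3 (decelerating): v₀ = 15.4 m/s, a = -4.3 m/s².
v = v₀ + at → t = (0 − 15.4) / -4.3 = 3.57 s
v² = v₀² + 2aΔx → Δx = (0² − 15.4²)/(2·-4.3) = 27.4 m
Total time = 1.32 + 2.80 + 3.57 = 7.69 s

7.7 s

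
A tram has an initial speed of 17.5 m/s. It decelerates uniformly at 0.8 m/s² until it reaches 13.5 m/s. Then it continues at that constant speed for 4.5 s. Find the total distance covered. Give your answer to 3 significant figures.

138 m

Phase 1 (decelerating): v₀ = 17.5 m/s, a = -0.8 m/s².
v = v₀ + at → t = (13.5 − 17.5) / -0.8 = 5.00 s
v² = v₀² + 2aΔx → Δx = (13.5² − 17.5²)/(2·-0.8) = 77.5 m

Phase 2 (constant speed): v₀ = 13.5 m/s, a = 0 m/s².
v = v₀ + at = 13.5 + (0)(4.5) = 13.5 m/s
Δx = v₀t + ½at² = 13.5·4.5 + 0.5·0·4.5² = 60.8 m
Total distance = 77.5 + 60.8 = 138 m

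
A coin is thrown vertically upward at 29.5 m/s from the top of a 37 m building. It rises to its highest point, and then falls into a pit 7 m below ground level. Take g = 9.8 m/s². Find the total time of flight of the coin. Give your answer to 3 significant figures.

Phase 1 (rising): v₀ = 29.5 m/s, a = -9.8 m/s².
v = v₀ + at → t = (0 − 29.5) / -9.8 = 3.01 s
v² = v₀² + 2aΔx → Δx = (0² − 29.5²)/(2·-9.8) = 44.4 m

Phase 2 (falling): v₀ = 0 m/s, a = -9.8 m/s².
Falls 88.4 m from rest: t = √(2·88.4/9.8) = 4.25 s; v = g·t = 41.6 m/s.
Total time = 3.01 + 4.25 = 7.26 s

7.26 s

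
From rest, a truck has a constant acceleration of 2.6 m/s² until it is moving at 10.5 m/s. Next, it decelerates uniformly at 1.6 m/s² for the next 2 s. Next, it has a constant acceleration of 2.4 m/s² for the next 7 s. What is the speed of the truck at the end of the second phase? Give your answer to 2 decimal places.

Phase 1 (accelerating): v₀ = 0 m/s, a = 2.6 m/s².
v = v₀ + at → t = (10.5 − 0) / 2.6 = 4.04 s
v² = v₀² + 2aΔx → Δx = (10.5² − 0²)/(2·2.6) = 21.2 m

Phase 2 (decelerating): v₀ = 10.5 m/s, a = -1.6 m/s².
v = v₀ + at = 10.5 + (-1.6)(2) = 7.30 m/s
Δx = v₀t + ½at² = 10.5·2 + 0.5·-1.6·2² = 17.8 m
Speed at end of phase 2 = 7.30 m/s

7.30 m/s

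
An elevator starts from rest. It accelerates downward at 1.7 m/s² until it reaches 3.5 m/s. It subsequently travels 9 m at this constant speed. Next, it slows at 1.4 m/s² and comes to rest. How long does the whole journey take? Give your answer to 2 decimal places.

Phase 1 (accelerating): v₀ = 0 m/s, a = 1.7 m/s².
v = v₀ + at → t = (3.5 − 0) / 1.7 = 2.06 s
v² = v₀² + 2aΔx → Δx = (3.5² − 0²)/(2·1.7) = 3.60 m

Phase 2 (constant speed): v₀ = 3.50 m/s, a = 0 m/s².
Constant speed: t = d/v = 9/3.50 = 2.57 s

Phase 3 (decelerating): v₀ = 3.50 m/s, a = -1.4 m/s².
v = v₀ + at → t = (0 − 3.50) / -1.4 = 2.50 s
v² = v₀² + 2aΔx → Δx = (0² − 3.50²)/(2·-1.4) = 4.38 m
Total time = 2.06 + 2.57 + 2.50 = 7.13 s

7.13 s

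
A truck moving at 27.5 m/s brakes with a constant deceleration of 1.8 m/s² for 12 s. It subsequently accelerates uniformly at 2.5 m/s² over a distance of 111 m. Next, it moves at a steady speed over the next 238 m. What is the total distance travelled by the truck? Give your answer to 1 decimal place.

549.4 m

Phase 1 (decelerating): v₀ = 27.5 m/s, a = -1.8 m/s².
v = v₀ + at = 27.5 + (-1.8)(12) = 5.90 m/s
Δx = v₀t + ½at² = 27.5·12 + 0.5·-1.8·12² = 200 m

Phase 2 (accelerating): v₀ = 5.90 m/s, a = 2.5 m/s².
v² = v₀² + 2aΔx = 5.90² + 2·2.5·111 = 590 → v = 24.3 m/s
t = (v − v₀)/a = (24.3 − 5.90)/2.5 = 7.35 s

Phase 3 (constant speed): v₀ = 24.3 m/s, a = 0 m/s².
Constant speed: t = d/v = 238/24.3 = 9.80 s
Total distance = 200 + 111 + 238 = 549 m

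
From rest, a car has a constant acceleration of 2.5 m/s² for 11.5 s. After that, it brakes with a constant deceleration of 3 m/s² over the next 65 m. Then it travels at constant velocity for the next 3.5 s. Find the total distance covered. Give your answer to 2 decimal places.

Phase 1 (accelerating): v₀ = 0 m/s, a = 2.5 m/s².
v = v₀ + at = 0 + (2.5)(11.5) = 28.8 m/s
Δx = v₀t + ½at² = 0·11.5 + 0.5·2.5·11.5² = 165 m

Phase 2 (decelerating): v₀ = 28.8 m/s, a = -3 m/s².
v² = v₀² + 2aΔx = 28.8² + 2·-3·65 = 437 → v = 20.9 m/s
t = (v − v₀)/a = (20.9 − 28.8)/-3 = 2.62 s

Phase 3 (constant speed): v₀ = 20.9 m/s, a = 0 m/s².
v = v₀ + at = 20.9 + (0)(3.5) = 20.9 m/s
Δx = v₀t + ½at² = 20.9·3.5 + 0.5·0·3.5² = 73.1 m
Total distance = 165 + 65.0 + 73.1 = 303 m

303.44 m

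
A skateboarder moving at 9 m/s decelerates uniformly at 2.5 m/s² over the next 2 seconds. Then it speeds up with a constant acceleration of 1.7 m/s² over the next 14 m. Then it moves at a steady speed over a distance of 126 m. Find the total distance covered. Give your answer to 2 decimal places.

153.00 m

Phase 1 (decelerating): v₀ = 9.00 m/s, a = -2.5 m/s².
v = v₀ + at = 9.00 + (-2.5)(2) = 4.00 m/s
Δx = v₀t + ½at² = 9.00·2 + 0.5·-2.5·2² = 13.0 m

Phase 2 (accelerating): v₀ = 4.00 m/s, a = 1.7 m/s².
v² = v₀² + 2aΔx = 4.00² + 2·1.7·14 = 63.6 → v = 7.97 m/s
t = (v − v₀)/a = (7.97 − 4.00)/1.7 = 2.34 s

Phase 3 (constant speed): v₀ = 7.97 m/s, a = 0 m/s².
Constant speed: t = d/v = 126/7.97 = 15.8 s
Total distance = 13.0 + 14.0 + 126 = 153 m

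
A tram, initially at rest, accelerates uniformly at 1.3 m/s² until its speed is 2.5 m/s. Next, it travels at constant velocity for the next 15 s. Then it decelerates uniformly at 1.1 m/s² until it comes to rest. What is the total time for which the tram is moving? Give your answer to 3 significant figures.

19.2 s

Phase 1 (accelerating): v₀ = 0 m/s, a = 1.3 m/s².
v = v₀ + at → t = (2.5 − 0) / 1.3 = 1.92 s
v² = v₀² + 2aΔx → Δx = (2.5² − 0²)/(2·1.3) = 2.40 m

Phase 2 (constant speed): v₀ = 2.50 m/s, a = 0 m/s².
v = v₀ + at = 2.50 + (0)(15) = 2.50 m/s
Δx = v₀t + ½at² = 2.50·15 + 0.5·0·15² = 37.5 m

Phase 3 (decelerating): v₀ = 2.50 m/s, a = -1.1 m/s².
v = v₀ + at → t = (0 − 2.50) / -1.1 = 2.27 s
v² = v₀² + 2aΔx → Δx = (0² − 2.50²)/(2·-1.1) = 2.84 m
Total time = 1.92 + 15.0 + 2.27 = 19.2 s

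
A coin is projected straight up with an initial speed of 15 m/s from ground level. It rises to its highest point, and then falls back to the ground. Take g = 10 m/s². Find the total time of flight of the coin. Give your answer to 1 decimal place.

3.0 s

Phase 1 (rising): v₀ = 15.0 m/s, a = -10 m/s².
v = v₀ + at → t = (0 − 15.0) / -10 = 1.50 s
v² = v₀² + 2aΔx → Δx = (0² − 15.0²)/(2·-10) = 11.2 m

Phase 2 (falling): v₀ = 0 m/s, a = -10 m/s².
Falls 11.2 m from rest: t = √(2·11.2/10) = 1.50 s; v = g·t = 15.0 m/s.
Total time = 1.50 + 1.50 = 3.00 s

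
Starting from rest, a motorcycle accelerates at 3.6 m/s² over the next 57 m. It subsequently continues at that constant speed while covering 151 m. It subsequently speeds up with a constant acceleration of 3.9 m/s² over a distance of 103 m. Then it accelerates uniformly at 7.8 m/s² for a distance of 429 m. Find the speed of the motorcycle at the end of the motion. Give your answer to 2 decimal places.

88.92 m/s

Phase 1 (accelerating): v₀ = 0 m/s, a = 3.6 m/s².
v² = v₀² + 2aΔx = 0² + 2·3.6·57 = 410 → v = 20.3 m/s
t = (v − v₀)/a = (20.3 − 0)/3.6 = 5.63 s

Phase 2 (constant speed): v₀ = 20.3 m/s, a = 0 m/s².
Constant speed: t = d/v = 151/20.3 = 7.45 s

Phase 3 (accelerating): v₀ = 20.3 m/s, a = 3.9 m/s².
v² = v₀² + 2aΔx = 20.3² + 2·3.9·103 = 1210 → v = 34.8 m/s
t = (v − v₀)/a = (34.8 − 20.3)/3.9 = 3.74 s

Phase 4 (accelerating): v₀ = 34.8 m/s, a = 7.8 m/s².
v² = v₀² + 2aΔx = 34.8² + 2·7.8·429 = 7910 → v = 88.9 m/s
t = (v − v₀)/a = (88.9 − 34.8)/7.8 = 6.93 s
Final speed = 88.9 m/s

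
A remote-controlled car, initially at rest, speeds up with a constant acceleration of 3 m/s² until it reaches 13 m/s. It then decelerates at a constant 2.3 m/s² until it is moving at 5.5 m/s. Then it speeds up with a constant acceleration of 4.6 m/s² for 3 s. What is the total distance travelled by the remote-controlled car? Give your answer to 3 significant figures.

Phase 1 (accelerating): v₀ = 0 m/s, a = 3 m/s².
v = v₀ + at → t = (13 − 0) / 3 = 4.33 s
v² = v₀² + 2aΔx → Δx = (13² − 0²)/(2·3) = 28.2 m

Phase 2 (decelerating): v₀ = 13.0 m/s, a = -2.3 m/s².
v = v₀ + at → t = (5.5 − 13.0) / -2.3 = 3.26 s
v² = v₀² + 2aΔx → Δx = (5.5² − 13.0²)/(2·-2.3) = 30.2 m

Phase 3 (accelerating): v₀ = 5.50 m/s, a = 4.6 m/s².
v = v₀ + at = 5.50 + (4.6)(3) = 19.3 m/s
Δx = v₀t + ½at² = 5.50·3 + 0.5·4.6·3² = 37.2 m
Total distance = 28.2 + 30.2 + 37.2 = 95.5 m

95.5 m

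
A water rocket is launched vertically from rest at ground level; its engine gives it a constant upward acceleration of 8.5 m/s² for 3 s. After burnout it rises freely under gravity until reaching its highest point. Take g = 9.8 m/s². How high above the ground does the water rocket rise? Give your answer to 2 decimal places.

71.43 m

Phase 1 (powered ascent): v₀ = 0 m/s, a = 8.5 m/s².
v = v₀ + at = 0 + (8.5)(3) = 25.5 m/s
Δx = v₀t + ½at² = 0·3 + 0.5·8.5·3² = 38.2 m

Phase 2 (coasting upward): v₀ = 25.5 m/s, a = -9.8 m/s².
v = v₀ + at → t = (0 − 25.5) / -9.8 = 2.60 s
v² = v₀² + 2aΔx → Δx = (0² − 25.5²)/(2·-9.8) = 33.2 m
Maximum height = 38.2 + 33.2 = 71.4 m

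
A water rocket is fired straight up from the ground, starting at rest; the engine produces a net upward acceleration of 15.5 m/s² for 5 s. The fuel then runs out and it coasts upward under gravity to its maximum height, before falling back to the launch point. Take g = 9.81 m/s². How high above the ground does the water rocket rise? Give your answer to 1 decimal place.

499.9 m

Phase 1 (powered ascent): v₀ = 0 m/s, a = 15.5 m/s².
v = v₀ + at = 0 + (15.5)(5) = 77.5 m/s
Δx = v₀t + ½at² = 0·5 + 0.5·15.5·5² = 194 m

Phase 2 (coasting upward): v₀ = 77.5 m/s, a = -9.81 m/s².
v = v₀ + at → t = (0 − 77.5) / -9.81 = 7.90 s
v² = v₀² + 2aΔx → Δx = (0² − 77.5²)/(2·-9.81) = 306 m
Maximum height = 194 + 306 = 500 m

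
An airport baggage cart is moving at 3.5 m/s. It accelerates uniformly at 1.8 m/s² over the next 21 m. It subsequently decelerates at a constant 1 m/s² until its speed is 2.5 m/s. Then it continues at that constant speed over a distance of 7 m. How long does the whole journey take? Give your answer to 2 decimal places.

Phase 1 (accelerating): v₀ = 3.50 m/s, a = 1.8 m/s².
v² = v₀² + 2aΔx = 3.50² + 2·1.8·21 = 87.9 → v = 9.37 m/s
t = (v − v₀)/a = (9.37 − 3.50)/1.8 = 3.26 s

Phase 2 (decelerating): v₀ = 9.37 m/s, a = -1 m/s².
v = v₀ + at → t = (2.5 − 9.37) / -1 = 6.87 s
v² = v₀² + 2aΔx → Δx = (2.5² − 9.37²)/(2·-1) = 40.8 m

Phase 3 (constant speed): v₀ = 2.50 m/s, a = 0 m/s².
Constant speed: t = d/v = 7/2.50 = 2.80 s
Total time = 3.26 + 6.87 + 2.80 = 12.9 s

12.94 s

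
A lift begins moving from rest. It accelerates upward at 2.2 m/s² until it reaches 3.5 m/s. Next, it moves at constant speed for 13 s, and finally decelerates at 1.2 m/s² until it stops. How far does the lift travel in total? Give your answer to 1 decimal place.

53.4 m

Phase 1 (accelerating): v₀ = 0 m/s, a = 2.2 m/s².
v = v₀ + at → t = (3.5 − 0) / 2.2 = 1.59 s
v² = v₀² + 2aΔx → Δx = (3.5² − 0²)/(2·2.2) = 2.78 m

Phase 2 (constant speed): v₀ = 3.50 m/s, a = 0 m/s².
v = v₀ + at = 3.50 + (0)(13) = 3.50 m/s
Δx = v₀t + ½at² = 3.50·13 + 0.5·0·13² = 45.5 m

Phase 3 (decelerating): v₀ = 3.50 m/s, a = -1.2 m/s².
v = v₀ + at → t = (0 − 3.50) / -1.2 = 2.92 s
v² = v₀² + 2aΔx → Δx = (0² − 3.50²)/(2·-1.2) = 5.10 m
Total distance = 2.78 + 45.5 + 5.10 = 53.4 m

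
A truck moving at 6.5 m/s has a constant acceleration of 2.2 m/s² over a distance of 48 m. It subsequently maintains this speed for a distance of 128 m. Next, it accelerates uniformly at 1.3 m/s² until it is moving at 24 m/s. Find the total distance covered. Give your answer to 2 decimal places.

300.06 m

Phase 1 (accelerating): v₀ = 6.50 m/s, a = 2.2 m/s².
v² = v₀² + 2aΔx = 6.50² + 2·2.2·48 = 253 → v = 15.9 m/s
t = (v − v₀)/a = (15.9 − 6.50)/2.2 = 4.28 s

Phase 2 (constant speed): v₀ = 15.9 m/s, a = 0 m/s².
Constant speed: t = d/v = 128/15.9 = 8.04 s

Phase 3 (accelerating): v₀ = 15.9 m/s, a = 1.3 m/s².
v = v₀ + at → t = (24 − 15.9) / 1.3 = 6.22 s
v² = v₀² + 2aΔx → Δx = (24² − 15.9²)/(2·1.3) = 124 m
Total distance = 48.0 + 128 + 124 = 300 m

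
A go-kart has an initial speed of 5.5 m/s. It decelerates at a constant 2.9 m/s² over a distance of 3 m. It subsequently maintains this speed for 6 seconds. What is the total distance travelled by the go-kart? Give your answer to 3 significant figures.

24.5 m

Phase 1 (decelerating): v₀ = 5.50 m/s, a = -2.9 m/s².
v² = v₀² + 2aΔx = 5.50² + 2·-2.9·3 = 12.9 → v = 3.58 m/s
t = (v − v₀)/a = (3.58 − 5.50)/-2.9 = 0.660 s

Phase 2 (constant speed): v₀ = 3.58 m/s, a = 0 m/s².
v = v₀ + at = 3.58 + (0)(6) = 3.58 m/s
Δx = v₀t + ½at² = 3.58·6 + 0.5·0·6² = 21.5 m
Total distance = 3.00 + 21.5 = 24.5 m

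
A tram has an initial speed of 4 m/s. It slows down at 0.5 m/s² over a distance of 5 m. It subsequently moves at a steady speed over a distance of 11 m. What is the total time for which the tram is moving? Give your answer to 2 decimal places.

4.68 s

Phase 1 (decelerating): v₀ = 4.00 m/s, a = -0.5 m/s².
v² = v₀² + 2aΔx = 4.00² + 2·-0.5·5 = 11.0 → v = 3.32 m/s
t = (v − v₀)/a = (3.32 − 4.00)/-0.5 = 1.37 s

Phase 2 (constant speed): v₀ = 3.32 m/s, a = 0 m/s².
Constant speed: t = d/v = 11/3.32 = 3.32 s
Total time = 1.37 + 3.32 = 4.68 s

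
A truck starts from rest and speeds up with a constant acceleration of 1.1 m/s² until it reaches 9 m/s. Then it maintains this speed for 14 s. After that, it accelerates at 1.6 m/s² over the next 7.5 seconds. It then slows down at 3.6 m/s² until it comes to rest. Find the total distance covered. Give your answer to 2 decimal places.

336.57 m

Phase 1 (accelerating): v₀ = 0 m/s, a = 1.1 m/s².
v = v₀ + at → t = (9 − 0) / 1.1 = 8.18 s
v² = v₀² + 2aΔx → Δx = (9² − 0²)/(2·1.1) = 36.8 m

Phase 2 (constant speed): v₀ = 9.00 m/s, a = 0 m/s².
v = v₀ + at = 9.00 + (0)(14) = 9.00 m/s
Δx = v₀t + ½at² = 9.00·14 + 0.5·0·14² = 126 m

Phase 3 (accelerating): v₀ = 9.00 m/s, a = 1.6 m/s².
v = v₀ + at = 9.00 + (1.6)(7.5) = 21.0 m/s
Δx = v₀t + ½at² = 9.00·7.5 + 0.5·1.6·7.5² = 112 m

Phase 4 (decelerating): v₀ = 21.0 m/s, a = -3.6 m/s².
v = v₀ + at → t = (0 − 21.0) / -3.6 = 5.83 s
v² = v₀² + 2aΔx → Δx = (0² − 21.0²)/(2·-3.6) = 61.2 m
Total distance = 36.8 + 126 + 112 + 61.2 = 337 m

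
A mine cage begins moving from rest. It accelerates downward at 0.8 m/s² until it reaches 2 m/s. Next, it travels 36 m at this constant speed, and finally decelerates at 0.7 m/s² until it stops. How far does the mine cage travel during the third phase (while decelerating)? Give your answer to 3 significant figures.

Phase 1 (accelerating): v₀ = 0 m/s, a = 0.8 m/s².
v = v₀ + at → t = (2 − 0) / 0.8 = 2.50 s
v² = v₀² + 2aΔx → Δx = (2² − 0²)/(2·0.8) = 2.50 m

Phase 2 (constant speed): v₀ = 2.00 m/s, a = 0 m/s².
Constant speed: t = d/v = 36/2.00 = 18.0 s

Phase 3 (decelerating): v₀ = 2.00 m/s, a = -0.7 m/s².
v = v₀ + at → t = (0 − 2.00) / -0.7 = 2.86 s
v² = v₀² + 2aΔx → Δx = (0² − 2.00²)/(2·-0.7) = 2.86 m
Distance in phase 3 = 2.86 m

2.86 m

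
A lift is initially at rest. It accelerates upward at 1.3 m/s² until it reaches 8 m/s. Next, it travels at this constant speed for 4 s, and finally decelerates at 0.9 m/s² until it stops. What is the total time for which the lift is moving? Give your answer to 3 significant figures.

Phase 1 (accelerating): v₀ = 0 m/s, a = 1.3 m/s².
v = v₀ + at → t = (8 − 0) / 1.3 = 6.15 s
v² = v₀² + 2aΔx → Δx = (8² − 0²)/(2·1.3) = 24.6 m

Phase 2 (constant speed): v₀ = 8.00 m/s, a = 0 m/s².
v = v₀ + at = 8.00 + (0)(4) = 8.00 m/s
Δx = v₀t + ½at² = 8.00·4 + 0.5·0·4² = 32.0 m

Phase 3 (decelerating): v₀ = 8.00 m/s, a = -0.9 m/s².
v = v₀ + at → t = (0 − 8.00) / -0.9 = 8.89 s
v² = v₀² + 2aΔx → Δx = (0² − 8.00²)/(2·-0.9) = 35.6 m
Total time = 6.15 + 4.00 + 8.89 = 19.0 s

19.0 s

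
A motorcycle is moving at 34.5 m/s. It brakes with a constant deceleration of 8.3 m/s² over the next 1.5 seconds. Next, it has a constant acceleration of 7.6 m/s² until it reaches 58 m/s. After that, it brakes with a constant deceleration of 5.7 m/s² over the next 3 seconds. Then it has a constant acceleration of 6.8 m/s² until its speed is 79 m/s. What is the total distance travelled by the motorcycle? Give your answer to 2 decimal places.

715.99 m

Phase 1 (decelerating): v₀ = 34.5 m/s, a = -8.3 m/s².
v = v₀ + at = 34.5 + (-8.3)(1.5) = 22.0 m/s
Δx = v₀t + ½at² = 34.5·1.5 + 0.5·-8.3·1.5² = 42.4 m

Phase 2 (accelerating): v₀ = 22.0 m/s, a = 7.6 m/s².
v = v₀ + at → t = (58 − 22.0) / 7.6 = 4.73 s
v² = v₀² + 2aΔx → Δx = (58² − 22.0²)/(2·7.6) = 189 m

Phase 3 (decelerating): v₀ = 58.0 m/s, a = -5.7 m/s².
v = v₀ + at = 58.0 + (-5.7)(3) = 40.9 m/s
Δx = v₀t + ½at² = 58.0·3 + 0.5·-5.7·3² = 148 m

Phase 4 (accelerating): v₀ = 40.9 m/s, a = 6.8 m/s².
v = v₀ + at → t = (79 − 40.9) / 6.8 = 5.60 s
v² = v₀² + 2aΔx → Δx = (79² − 40.9²)/(2·6.8) = 336 m
Total distance = 42.4 + 189 + 148 + 336 = 716 m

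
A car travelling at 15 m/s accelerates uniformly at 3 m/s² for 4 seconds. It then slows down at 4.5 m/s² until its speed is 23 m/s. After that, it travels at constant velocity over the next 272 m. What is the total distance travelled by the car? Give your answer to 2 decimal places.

Phase 1 (accelerating): v₀ = 15.0 m/s, a = 3 m/s².
v = v₀ + at = 15.0 + (3)(4) = 27.0 m/s
Δx = v₀t + ½at² = 15.0·4 + 0.5·3·4² = 84.0 m

Phase 2 (decelerating): v₀ = 27.0 m/s, a = -4.5 m/s².
v = v₀ + at → t = (23 − 27.0) / -4.5 = 0.889 s
v² = v₀² + 2aΔx → Δx = (23² − 27.0²)/(2·-4.5) = 22.2 m

Phase 3 (constant speed): v₀ = 23.0 m/s, a = 0 m/s².
Constant speed: t = d/v = 272/23.0 = 11.8 s
Total distance = 84.0 + 22.2 + 272 = 378 m

378.22 m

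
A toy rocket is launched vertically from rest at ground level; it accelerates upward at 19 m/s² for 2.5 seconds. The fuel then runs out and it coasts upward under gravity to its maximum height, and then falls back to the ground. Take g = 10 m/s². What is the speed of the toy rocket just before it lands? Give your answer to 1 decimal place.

Phase 1 (powered ascent): v₀ = 0 m/s, a = 19 m/s².
v = v₀ + at = 0 + (19)(2.5) = 47.5 m/s
Δx = v₀t + ½at² = 0·2.5 + 0.5·19·2.5² = 59.4 m

Phase 2 (coasting upward): v₀ = 47.5 m/s, a = -10 m/s².
v = v₀ + at → t = (0 − 47.5) / -10 = 4.75 s
v² = v₀² + 2aΔx → Δx = (0² − 47.5²)/(2·-10) = 113 m

Phase 3 (free fall): v₀ = 0 m/s, a = -10 m/s².
Falls 172 m from rest: t = √(2·172/10) = 5.87 s; v = g·t = 58.7 m/s.
Impact speed = 58.7 m/s

58.7 m/s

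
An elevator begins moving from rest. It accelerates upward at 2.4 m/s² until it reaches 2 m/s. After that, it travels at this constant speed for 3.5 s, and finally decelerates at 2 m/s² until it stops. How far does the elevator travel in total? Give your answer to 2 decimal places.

Phase 1 (accelerating): v₀ = 0 m/s, a = 2.4 m/s².
v = v₀ + at → t = (2 − 0) / 2.4 = 0.833 s
v² = v₀² + 2aΔx → Δx = (2² − 0²)/(2·2.4) = 0.833 m

Phase 2 (constant speed): v₀ = 2.00 m/s, a = 0 m/s².
v = v₀ + at = 2.00 + (0)(3.5) = 2.00 m/s
Δx = v₀t + ½at² = 2.00·3.5 + 0.5·0·3.5² = 7.00 m

Phase 3 (decelerating): v₀ = 2.00 m/s, a = -2 m/s².
v = v₀ + at → t = (0 − 2.00) / -2 = 1.00 s
v² = v₀² + 2aΔx → Δx = (0² − 2.00²)/(2·-2) = 1.00 m
Total distance = 0.833 + 7.00 + 1.00 = 8.83 m

8.83 m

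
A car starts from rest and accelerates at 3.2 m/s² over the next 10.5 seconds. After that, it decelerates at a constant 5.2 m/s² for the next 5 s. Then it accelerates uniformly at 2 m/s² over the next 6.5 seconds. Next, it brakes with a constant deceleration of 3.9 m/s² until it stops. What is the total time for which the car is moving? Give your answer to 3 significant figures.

Phase 1 (accelerating): v₀ = 0 m/s, a = 3.2 m/s².
v = v₀ + at = 0 + (3.2)(10.5) = 33.6 m/s
Δx = v₀t + ½at² = 0·10.5 + 0.5·3.2·10.5² = 176 m

Phase 2 (decelerating): v₀ = 33.6 m/s, a = -5.2 m/s².
v = v₀ + at = 33.6 + (-5.2)(5) = 7.60 m/s
Δx = v₀t + ½at² = 33.6·5 + 0.5·-5.2·5² = 103 m

Phase 3 (accelerating): v₀ = 7.60 m/s, a = 2 m/s².
v = v₀ + at = 7.60 + (2)(6.5) = 20.6 m/s
Δx = v₀t + ½at² = 7.60·6.5 + 0.5·2·6.5² = 91.7 m

Phase 4 (decelerating): v₀ = 20.6 m/s, a = -3.9 m/s².
v = v₀ + at → t = (0 − 20.6) / -3.9 = 5.28 s
v² = v₀² + 2aΔx → Δx = (0² − 20.6²)/(2·-3.9) = 54.4 m
Total time = 10.5 + 5.00 + 6.50 + 5.28 = 27.3 s

27.3 s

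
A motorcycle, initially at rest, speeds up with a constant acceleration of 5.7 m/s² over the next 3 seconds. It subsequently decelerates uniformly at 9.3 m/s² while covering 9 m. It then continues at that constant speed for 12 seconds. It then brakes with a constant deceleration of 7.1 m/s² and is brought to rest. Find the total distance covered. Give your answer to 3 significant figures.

Phase 1 (accelerating): v₀ = 0 m/s, a = 5.7 m/s².
v = v₀ + at = 0 + (5.7)(3) = 17.1 m/s
Δx = v₀t + ½at² = 0·3 + 0.5·5.7·3² = 25.7 m

Phase 2 (decelerating): v₀ = 17.1 m/s, a = -9.3 m/s².
v² = v₀² + 2aΔx = 17.1² + 2·-9.3·9 = 125 → v = 11.2 m/s
t = (v − v₀)/a = (11.2 − 17.1)/-9.3 = 0.636 s

Phase 3 (constant speed): v₀ = 11.2 m/s, a = 0 m/s².
v = v₀ + at = 11.2 + (0)(12) = 11.2 m/s
Δx = v₀t + ½at² = 11.2·12 + 0.5·0·12² = 134 m

Phase 4 (decelerating): v₀ = 11.2 m/s, a = -7.1 m/s².
v = v₀ + at → t = (0 − 11.2) / -7.1 = 1.57 s
v² = v₀² + 2aΔx → Δx = (0² − 11.2²)/(2·-7.1) = 8.80 m
Total distance = 25.7 + 9.00 + 134 + 8.80 = 178 m

178 m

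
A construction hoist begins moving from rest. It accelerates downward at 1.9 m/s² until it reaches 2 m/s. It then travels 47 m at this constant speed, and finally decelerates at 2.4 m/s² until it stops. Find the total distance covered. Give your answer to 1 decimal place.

48.9 m

Phase 1 (accelerating): v₀ = 0 m/s, a = 1.9 m/s².
v = v₀ + at → t = (2 − 0) / 1.9 = 1.05 s
v² = v₀² + 2aΔx → Δx = (2² − 0²)/(2·1.9) = 1.05 m

Phase 2 (constant speed): v₀ = 2.00 m/s, a = 0 m/s².
Constant speed: t = d/v = 47/2.00 = 23.5 s

Phase 3 (decelerating): v₀ = 2.00 m/s, a = -2.4 m/s².
v = v₀ + at → t = (0 − 2.00) / -2.4 = 0.833 s
v² = v₀² + 2aΔx → Δx = (0² − 2.00²)/(2·-2.4) = 0.833 m
Total distance = 1.05 + 47.0 + 0.833 = 48.9 m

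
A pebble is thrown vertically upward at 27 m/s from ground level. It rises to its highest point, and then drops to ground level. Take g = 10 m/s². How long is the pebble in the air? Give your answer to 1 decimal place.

Phase 1 (rising): v₀ = 27.0 m/s, a = -10 m/s².
v = v₀ + at → t = (0 − 27.0) / -10 = 2.70 s
v² = v₀² + 2aΔx → Δx = (0² − 27.0²)/(2·-10) = 36.5 m

Phase 2 (falling): v₀ = 0 m/s, a = -10 m/s².
Falls 36.5 m from rest: t = √(2·36.5/10) = 2.70 s; v = g·t = 27.0 m/s.
Total time = 2.70 + 2.70 = 5.40 s

5.4 s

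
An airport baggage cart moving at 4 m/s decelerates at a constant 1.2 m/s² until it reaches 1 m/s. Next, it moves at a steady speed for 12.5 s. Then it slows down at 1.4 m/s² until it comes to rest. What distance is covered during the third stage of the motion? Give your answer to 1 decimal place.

Phase 1 (decelerating): v₀ = 4.00 m/s, a = -1.2 m/s².
v = v₀ + at → t = (1 − 4.00) / -1.2 = 2.50 s
v² = v₀² + 2aΔx → Δx = (1² − 4.00²)/(2·-1.2) = 6.25 m

Phase 2 (constant speed): v₀ = 1.00 m/s, a = 0 m/s².
v = v₀ + at = 1.00 + (0)(12.5) = 1.00 m/s
Δx = v₀t + ½at² = 1.00·12.5 + 0.5·0·12.5² = 12.5 m

Phase 3 (decelerating): v₀ = 1.00 m/s, a = -1.4 m/s².
v = v₀ + at → t = (0 − 1.00) / -1.4 = 0.714 s
v² = v₀² + 2aΔx → Δx = (0² − 1.00²)/(2·-1.4) = 0.357 m
Distance in phase 3 = 0.357 m

0.4 m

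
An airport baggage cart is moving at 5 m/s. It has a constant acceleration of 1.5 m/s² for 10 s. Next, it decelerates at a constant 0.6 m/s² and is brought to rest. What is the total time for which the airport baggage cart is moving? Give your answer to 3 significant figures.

43.3 s

Phase 1 (accelerating): v₀ = 5.00 m/s, a = 1.5 m/s².
v = v₀ + at = 5.00 + (1.5)(10) = 20.0 m/s
Δx = v₀t + ½at² = 5.00·10 + 0.5·1.5·10² = 125 m

Phase 2 (decelerating): v₀ = 20.0 m/s, a = -0.6 m/s².
v = v₀ + at → t = (0 − 20.0) / -0.6 = 33.3 s
v² = v₀² + 2aΔx → Δx = (0² − 20.0²)/(2·-0.6) = 333 m
Total time = 10.0 + 33.3 = 43.3 s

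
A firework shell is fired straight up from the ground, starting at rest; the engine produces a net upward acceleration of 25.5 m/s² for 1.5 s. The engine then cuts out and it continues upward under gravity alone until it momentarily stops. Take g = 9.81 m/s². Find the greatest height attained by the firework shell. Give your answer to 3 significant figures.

Phase 1 (powered ascent): v₀ = 0 m/s, a = 25.5 m/s².
v = v₀ + at = 0 + (25.5)(1.5) = 38.2 m/s
Δx = v₀t + ½at² = 0·1.5 + 0.5·25.5·1.5² = 28.7 m

Phase 2 (coasting upward): v₀ = 38.2 m/s, a = -9.81 m/s².
v = v₀ + at → t = (0 − 38.2) / -9.81 = 3.90 s
v² = v₀² + 2aΔx → Δx = (0² − 38.2²)/(2·-9.81) = 74.6 m
Maximum height = 28.7 + 74.6 = 103 m

103 m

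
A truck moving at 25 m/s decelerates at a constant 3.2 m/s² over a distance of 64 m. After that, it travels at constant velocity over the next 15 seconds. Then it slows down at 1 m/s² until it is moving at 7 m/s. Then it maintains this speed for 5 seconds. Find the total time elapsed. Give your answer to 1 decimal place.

Phase 1 (decelerating): v₀ = 25.0 m/s, a = -3.2 m/s².
v² = v₀² + 2aΔx = 25.0² + 2·-3.2·64 = 215 → v = 14.7 m/s
t = (v − v₀)/a = (14.7 − 25.0)/-3.2 = 3.23 s

Phase 2 (constant speed): v₀ = 14.7 m/s, a = 0 m/s².
v = v₀ + at = 14.7 + (0)(15) = 14.7 m/s
Δx = v₀t + ½at² = 14.7·15 + 0.5·0·15² = 220 m

Phase 3 (decelerating): v₀ = 14.7 m/s, a = -1 m/s².
v = v₀ + at → t = (7 − 14.7) / -1 = 7.68 s
v² = v₀² + 2aΔx → Δx = (7² − 14.7²)/(2·-1) = 83.2 m

Phase 4 (constant speed): v₀ = 7.00 m/s, a = 0 m/s².
v = v₀ + at = 7.00 + (0)(5) = 7.00 m/s
Δx = v₀t + ½at² = 7.00·5 + 0.5·0·5² = 35.0 m
Total time = 3.23 + 15.0 + 7.68 + 5.00 = 30.9 s

30.9 s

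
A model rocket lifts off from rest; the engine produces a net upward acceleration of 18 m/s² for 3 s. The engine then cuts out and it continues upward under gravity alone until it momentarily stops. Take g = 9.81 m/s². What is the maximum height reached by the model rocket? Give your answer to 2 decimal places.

229.62 m

Phase 1 (powered ascent): v₀ = 0 m/s, a = 18 m/s².
v = v₀ + at = 0 + (18)(3) = 54.0 m/s
Δx = v₀t + ½at² = 0·3 + 0.5·18·3² = 81.0 m

Phase 2 (coasting upward): v₀ = 54.0 m/s, a = -9.81 m/s².
v = v₀ + at → t = (0 − 54.0) / -9.81 = 5.50 s
v² = v₀² + 2aΔx → Δx = (0² − 54.0²)/(2·-9.81) = 149 m
Maximum height = 81.0 + 149 = 230 m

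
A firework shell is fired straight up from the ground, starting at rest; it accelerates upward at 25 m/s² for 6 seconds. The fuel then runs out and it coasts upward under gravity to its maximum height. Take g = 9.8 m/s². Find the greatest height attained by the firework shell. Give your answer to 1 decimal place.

Phase 1 (powered ascent): v₀ = 0 m/s, a = 25 m/s².
v = v₀ + at = 0 + (25)(6) = 150 m/s
Δx = v₀t + ½at² = 0·6 + 0.5·25·6² = 450 m

Phase 2 (coasting upward): v₀ = 150 m/s, a = -9.8 m/s².
v = v₀ + at → t = (0 − 150) / -9.8 = 15.3 s
v² = v₀² + 2aΔx → Δx = (0² − 150²)/(2·-9.8) = 1150 m
Maximum height = 450 + 1150 = 1600 m

1598.0 m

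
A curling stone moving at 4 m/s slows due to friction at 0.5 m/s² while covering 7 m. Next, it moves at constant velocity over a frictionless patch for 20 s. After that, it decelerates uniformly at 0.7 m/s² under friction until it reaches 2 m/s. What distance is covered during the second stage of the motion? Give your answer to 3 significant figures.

60.0 m

Phase 1 (decelerating): v₀ = 4.00 m/s, a = -0.5 m/s².
v² = v₀² + 2aΔx = 4.00² + 2·-0.5·7 = 9.00 → v = 3.00 m/s
t = (v − v₀)/a = (3.00 − 4.00)/-0.5 = 2.00 s

Phase 2 (constant speed): v₀ = 3.00 m/s, a = 0 m/s².
v = v₀ + at = 3.00 + (0)(20) = 3.00 m/s
Δx = v₀t + ½at² = 3.00·20 + 0.5·0·20² = 60.0 m
Distance in phase 2 = 60.0 m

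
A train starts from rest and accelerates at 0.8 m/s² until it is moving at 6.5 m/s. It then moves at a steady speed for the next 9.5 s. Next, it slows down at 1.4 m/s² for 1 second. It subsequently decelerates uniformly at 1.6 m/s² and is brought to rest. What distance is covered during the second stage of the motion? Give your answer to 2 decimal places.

Phase 1 (accelerating): v₀ = 0 m/s, a = 0.8 m/s².
v = v₀ + at → t = (6.5 − 0) / 0.8 = 8.12 s
v² = v₀² + 2aΔx → Δx = (6.5² − 0²)/(2·0.8) = 26.4 m

Phase 2 (constant speed): v₀ = 6.50 m/s, a = 0 m/s².
v = v₀ + at = 6.50 + (0)(9.5) = 6.50 m/s
Δx = v₀t + ½at² = 6.50·9.5 + 0.5·0·9.5² = 61.8 m
Distance in phase 2 = 61.8 m

61.75 m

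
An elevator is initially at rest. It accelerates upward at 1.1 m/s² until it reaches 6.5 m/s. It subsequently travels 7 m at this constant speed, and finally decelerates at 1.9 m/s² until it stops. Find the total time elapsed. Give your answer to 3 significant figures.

Phase 1 (accelerating): v₀ = 0 m/s, a = 1.1 m/s².
v = v₀ + at → t = (6.5 − 0) / 1.1 = 5.91 s
v² = v₀² + 2aΔx → Δx = (6.5² − 0²)/(2·1.1) = 19.2 m

Phase 2 (constant speed): v₀ = 6.50 m/s, a = 0 m/s².
Constant speed: t = d/v = 7/6.50 = 1.08 s

Phase 3 (decelerating): v₀ = 6.50 m/s, a = -1.9 m/s².
v = v₀ + at → t = (0 − 6.50) / -1.9 = 3.42 s
v² = v₀² + 2aΔx → Δx = (0² − 6.50²)/(2·-1.9) = 11.1 m
Total time = 5.91 + 1.08 + 3.42 = 10.4 s

10.4 s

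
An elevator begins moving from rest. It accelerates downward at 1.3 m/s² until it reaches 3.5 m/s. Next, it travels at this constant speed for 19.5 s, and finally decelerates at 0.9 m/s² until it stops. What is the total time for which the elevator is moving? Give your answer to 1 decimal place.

26.1 s

Phase 1 (accelerating): v₀ = 0 m/s, a = 1.3 m/s².
v = v₀ + at → t = (3.5 − 0) / 1.3 = 2.69 s
v² = v₀² + 2aΔx → Δx = (3.5² − 0²)/(2·1.3) = 4.71 m

Phase 2 (constant speed): v₀ = 3.50 m/s, a = 0 m/s².
v = v₀ + at = 3.50 + (0)(19.5) = 3.50 m/s
Δx = v₀t + ½at² = 3.50·19.5 + 0.5·0·19.5² = 68.2 m

Phase 3 (decelerating): v₀ = 3.50 m/s, a = -0.9 m/s².
v = v₀ + at → t = (0 − 3.50) / -0.9 = 3.89 s
v² = v₀² + 2aΔx → Δx = (0² − 3.50²)/(2·-0.9) = 6.81 m
Total time = 2.69 + 19.5 + 3.89 = 26.1 s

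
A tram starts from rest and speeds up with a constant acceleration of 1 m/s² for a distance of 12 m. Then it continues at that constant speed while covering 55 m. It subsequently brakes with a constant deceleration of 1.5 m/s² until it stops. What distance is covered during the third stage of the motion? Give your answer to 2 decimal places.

Phase 1 (accelerating): v₀ = 0 m/s, a = 1 m/s².
v² = v₀² + 2aΔx = 0² + 2·1·12 = 24.0 → v = 4.90 m/s
t = (v − v₀)/a = (4.90 − 0)/1 = 4.90 s

Phase 2 (constant speed): v₀ = 4.90 m/s, a = 0 m/s².
Constant speed: t = d/v = 55/4.90 = 11.2 s

Phase 3 (decelerating): v₀ = 4.90 m/s, a = -1.5 m/s².
v = v₀ + at → t = (0 − 4.90) / -1.5 = 3.27 s
v² = v₀² + 2aΔx → Δx = (0² − 4.90²)/(2·-1.5) = 8.00 m
Distance in phase 3 = 8.00 m

8.00 m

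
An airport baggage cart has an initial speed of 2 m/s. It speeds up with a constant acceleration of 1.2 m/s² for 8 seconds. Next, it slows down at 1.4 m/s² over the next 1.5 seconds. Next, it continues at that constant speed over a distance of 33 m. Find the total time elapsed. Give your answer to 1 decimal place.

13.0 s

Phase 1 (accelerating): v₀ = 2.00 m/s, a = 1.2 m/s².
v = v₀ + at = 2.00 + (1.2)(8) = 11.6 m/s
Δx = v₀t + ½at² = 2.00·8 + 0.5·1.2·8² = 54.4 m

Phase 2 (decelerating): v₀ = 11.6 m/s, a = -1.4 m/s².
v = v₀ + at = 11.6 + (-1.4)(1.5) = 9.50 m/s
Δx = v₀t + ½at² = 11.6·1.5 + 0.5·-1.4·1.5² = 15.8 m

Phase 3 (constant speed): v₀ = 9.50 m/s, a = 0 m/s².
Constant speed: t = d/v = 33/9.50 = 3.47 s
Total time = 8.00 + 1.50 + 3.47 = 13.0 s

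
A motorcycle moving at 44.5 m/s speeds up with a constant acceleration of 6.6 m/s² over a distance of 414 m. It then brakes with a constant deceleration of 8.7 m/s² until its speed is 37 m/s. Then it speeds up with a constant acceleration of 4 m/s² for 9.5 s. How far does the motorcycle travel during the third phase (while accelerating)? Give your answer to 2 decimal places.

Phase 1 (accelerating): v₀ = 44.5 m/s, a = 6.6 m/s².
v² = v₀² + 2aΔx = 44.5² + 2·6.6·414 = 7450 → v = 86.3 m/s
t = (v − v₀)/a = (86.3 − 44.5)/6.6 = 6.33 s

Phase 2 (decelerating): v₀ = 86.3 m/s, a = -8.7 m/s².
v = v₀ + at → t = (37 − 86.3) / -8.7 = 5.66 s
v² = v₀² + 2aΔx → Δx = (37² − 86.3²)/(2·-8.7) = 349 m

Phase 3 (accelerating): v₀ = 37.0 m/s, a = 4 m/s².
v = v₀ + at = 37.0 + (4)(9.5) = 75.0 m/s
Δx = v₀t + ½at² = 37.0·9.5 + 0.5·4·9.5² = 532 m
Distance in phase 3 = 532 m

532.00 m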